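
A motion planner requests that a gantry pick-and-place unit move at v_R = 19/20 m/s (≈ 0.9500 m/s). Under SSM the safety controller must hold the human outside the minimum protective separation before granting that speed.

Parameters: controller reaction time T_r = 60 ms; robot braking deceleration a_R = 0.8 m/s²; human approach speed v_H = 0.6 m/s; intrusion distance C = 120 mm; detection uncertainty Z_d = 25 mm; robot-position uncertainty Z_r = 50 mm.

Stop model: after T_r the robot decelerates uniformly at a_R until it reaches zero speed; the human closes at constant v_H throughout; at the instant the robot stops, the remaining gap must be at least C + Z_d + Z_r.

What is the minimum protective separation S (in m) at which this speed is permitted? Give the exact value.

S_min = 25033/16000 m = 1.5646 m

braking lasts T_s = (19/20)/(4/5) = 1.1875 s
reaction-phase robot travel = 0.9500·0.0600 = 0.0570 m
braking distance = 0.9500²/(2·0.8000) = 0.5641 m
human over T_r+T_s: 0.6000·(0.0600+1.1875) = 0.7485 m
margins: 0.1200+0.0250+0.0500 = 0.1950 m
S_min ≈ 0.0570+0.5641+0.7485+0.1950  ⇒  S_min = 25033/16000 m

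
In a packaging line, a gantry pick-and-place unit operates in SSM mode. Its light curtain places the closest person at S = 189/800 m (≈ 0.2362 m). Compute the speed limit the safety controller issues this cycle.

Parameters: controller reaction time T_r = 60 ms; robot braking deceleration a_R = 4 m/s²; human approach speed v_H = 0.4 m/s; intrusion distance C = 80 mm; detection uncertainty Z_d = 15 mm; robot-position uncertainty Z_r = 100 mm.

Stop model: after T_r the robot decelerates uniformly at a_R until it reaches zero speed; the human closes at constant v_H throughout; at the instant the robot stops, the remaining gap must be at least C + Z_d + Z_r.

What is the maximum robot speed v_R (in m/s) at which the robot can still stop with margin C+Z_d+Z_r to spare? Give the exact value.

collect terms ⇒ (1/8)·v_R² + (4/25)·v_R + (-69/4000) = 0
  disc = (4/25)² − 4·(1/8)·(-69/4000) = 1369/40000 ; √disc = 37/200
  v_R = (−(4/25) + 37/200) / (2·(1/8)) = 1/10 m/s
check:
T_s = v_R/a_R = (1/10)/4 = 0.0250 s
robot in T_r: 0.1000·0.0600 = 0.0060 m
braking distance = 0.1000²/(2·4.0000) = 0.0013 m
human over T_r+T_s: 0.4000·(0.0600+0.0250) = 0.0340 m
margins: 0.0800+0.0150+0.1000 = 0.1950 m
sum ≈ 0.0060+0.0013+0.0340+0.1950 ≈ 0.2362 m = S ✓

v_R_max = 1/10 m/s = 0.1000 m/s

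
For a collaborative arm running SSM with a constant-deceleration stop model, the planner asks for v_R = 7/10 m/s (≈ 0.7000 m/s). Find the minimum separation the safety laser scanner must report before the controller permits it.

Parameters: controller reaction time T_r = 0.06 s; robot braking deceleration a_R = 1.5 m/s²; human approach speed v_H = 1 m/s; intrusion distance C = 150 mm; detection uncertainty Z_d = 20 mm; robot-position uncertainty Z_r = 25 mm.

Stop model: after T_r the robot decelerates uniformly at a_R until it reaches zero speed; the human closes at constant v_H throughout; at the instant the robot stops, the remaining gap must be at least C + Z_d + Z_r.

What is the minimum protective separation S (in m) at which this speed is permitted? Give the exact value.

S_min = 927/1000 m = 0.9270 m

T_s = v_R/a_R = (7/10)/(3/2) = 0.4667 s
robot covers v_R·T_r = 0.7000·0.0600 = 0.0420 m before braking
robot covers 0.7000·0.4667 − ½·1.5000·0.4667² = 0.1633 m while stopping
human closes 1.0000·0.5267 = 0.5267 m
C+Z_d+Z_r = 0.1500+0.0200+0.0250 = 0.1950 m
S_min ≈ 0.0420+0.1633+0.5267+0.1950  ⇒  S_min = 927/1000 m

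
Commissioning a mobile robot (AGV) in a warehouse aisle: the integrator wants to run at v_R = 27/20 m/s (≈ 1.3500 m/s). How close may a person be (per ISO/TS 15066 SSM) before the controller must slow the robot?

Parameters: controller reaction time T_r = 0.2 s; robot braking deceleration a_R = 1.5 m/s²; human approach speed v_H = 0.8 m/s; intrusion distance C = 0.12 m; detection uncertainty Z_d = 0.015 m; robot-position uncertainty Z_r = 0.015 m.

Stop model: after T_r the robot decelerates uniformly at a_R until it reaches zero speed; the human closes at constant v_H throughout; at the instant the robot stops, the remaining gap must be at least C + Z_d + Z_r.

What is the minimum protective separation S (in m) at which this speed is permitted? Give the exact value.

S_min = 763/400 m = 1.9075 m

braking lasts T_s = (27/20)/(3/2) = 0.9000 s
robot covers v_R·T_r = 1.3500·0.2000 = 0.2700 m before braking
robot covers 1.3500·0.9000 − ½·1.5000·0.9000² = 0.6075 m while stopping
human closes 0.8000·1.1000 = 0.8800 m
C+Z_d+Z_r = 0.1200+0.0150+0.0150 = 0.1500 m
S_min ≈ 0.2700+0.6075+0.8800+0.1500  ⇒  S_min = 763/400 m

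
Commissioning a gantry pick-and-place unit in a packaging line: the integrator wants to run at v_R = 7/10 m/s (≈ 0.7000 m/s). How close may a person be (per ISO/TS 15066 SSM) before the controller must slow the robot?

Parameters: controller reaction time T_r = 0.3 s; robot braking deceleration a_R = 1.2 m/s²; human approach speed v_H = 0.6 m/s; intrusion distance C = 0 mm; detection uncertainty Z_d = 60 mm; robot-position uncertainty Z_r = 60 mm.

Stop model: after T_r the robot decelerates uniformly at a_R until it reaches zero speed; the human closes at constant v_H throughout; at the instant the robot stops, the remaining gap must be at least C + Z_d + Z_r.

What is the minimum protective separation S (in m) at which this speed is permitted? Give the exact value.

stop time T_s = (7/10)/(6/5) = 0.5833 s
robot covers v_R·T_r = 0.7000·0.3000 = 0.2100 m before braking
robot under decel: 0.7000²/(2·1.2000) = 0.2042 m
human over T_r+T_s: 0.6000·(0.3000+0.5833) = 0.5300 m
margins: 0.0000+0.0600+0.0600 = 0.1200 m
S_min ≈ 0.2100+0.2042+0.5300+0.1200  ⇒  S_min = 1277/1200 m

S_min = 1277/1200 m = 1.0642 m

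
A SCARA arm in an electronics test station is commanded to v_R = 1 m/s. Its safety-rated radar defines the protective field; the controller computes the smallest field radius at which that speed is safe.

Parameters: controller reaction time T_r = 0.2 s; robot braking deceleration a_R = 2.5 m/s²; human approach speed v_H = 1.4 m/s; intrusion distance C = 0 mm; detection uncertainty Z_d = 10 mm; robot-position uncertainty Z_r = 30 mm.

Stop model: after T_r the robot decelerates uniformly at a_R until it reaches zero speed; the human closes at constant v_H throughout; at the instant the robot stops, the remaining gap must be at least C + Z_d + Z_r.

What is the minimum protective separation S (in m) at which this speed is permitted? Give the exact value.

braking lasts T_s = 1/(5/2) = 0.4000 s
robot in T_r: 1.0000·0.2000 = 0.2000 m
braking distance = 1.0000²/(2·2.5000) = 0.2000 m
person approaches 1.4000·(0.2000+0.4000) = 0.8400 m
margins: 0.0000+0.0100+0.0300 = 0.0400 m
S_min ≈ 0.2000+0.2000+0.8400+0.0400  ⇒  S_min = 32/25 m

S_min = 32/25 m = 1.2800 m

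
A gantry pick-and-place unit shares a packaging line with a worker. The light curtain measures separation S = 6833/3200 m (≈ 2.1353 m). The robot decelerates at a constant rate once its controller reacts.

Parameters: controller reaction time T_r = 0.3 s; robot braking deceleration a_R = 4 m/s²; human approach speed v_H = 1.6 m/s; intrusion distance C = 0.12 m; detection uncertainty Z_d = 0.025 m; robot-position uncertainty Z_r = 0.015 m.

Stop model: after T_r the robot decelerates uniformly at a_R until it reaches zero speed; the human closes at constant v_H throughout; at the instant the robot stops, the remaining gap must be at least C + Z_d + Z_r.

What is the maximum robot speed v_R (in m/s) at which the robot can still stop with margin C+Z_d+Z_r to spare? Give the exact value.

v_R_max = 33/20 m/s = 1.6500 m/s

quadratic (1/8)·v² + (7/10)·v + (-957/640) = 0
  disc = (7/10)² − 4·(1/8)·(-957/640) = 7921/6400 ; √disc = 89/80
  v_R = (−(7/10) + 89/80) / (2·(1/8)) = 33/20 m/s
check:
braking lasts T_s = (33/20)/4 = 0.4125 s
robot in T_r: 1.6500·0.3000 = 0.4950 m
robot under decel: 1.6500²/(2·4.0000) = 0.3403 m
person approaches 1.6000·(0.3000+0.4125) = 1.1400 m
margins: 0.1200+0.0250+0.0150 = 0.1600 m
sum ≈ 0.4950+0.3403+1.1400+0.1600 ≈ 2.1353 m = S ✓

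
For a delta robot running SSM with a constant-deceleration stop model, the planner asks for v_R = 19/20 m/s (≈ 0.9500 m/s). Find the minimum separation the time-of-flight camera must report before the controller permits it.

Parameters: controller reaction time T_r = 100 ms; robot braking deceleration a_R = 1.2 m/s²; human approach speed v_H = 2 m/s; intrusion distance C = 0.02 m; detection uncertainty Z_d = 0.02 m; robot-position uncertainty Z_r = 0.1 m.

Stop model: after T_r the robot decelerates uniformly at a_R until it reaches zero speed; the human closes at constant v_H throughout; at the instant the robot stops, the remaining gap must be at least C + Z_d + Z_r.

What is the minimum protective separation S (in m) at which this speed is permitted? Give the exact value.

S_min = 3831/1600 m = 2.3944 m

stop time T_s = (19/20)/(6/5) = 0.7917 s
robot covers v_R·T_r = 0.9500·0.1000 = 0.0950 m before braking
braking distance = 0.9500²/(2·1.2000) = 0.3760 m
person approaches 2.0000·(0.1000+0.7917) = 1.7833 m
margins: 0.0200+0.0200+0.1000 = 0.1400 m
S_min ≈ 0.0950+0.3760+1.7833+0.1400  ⇒  S_min = 3831/1600 m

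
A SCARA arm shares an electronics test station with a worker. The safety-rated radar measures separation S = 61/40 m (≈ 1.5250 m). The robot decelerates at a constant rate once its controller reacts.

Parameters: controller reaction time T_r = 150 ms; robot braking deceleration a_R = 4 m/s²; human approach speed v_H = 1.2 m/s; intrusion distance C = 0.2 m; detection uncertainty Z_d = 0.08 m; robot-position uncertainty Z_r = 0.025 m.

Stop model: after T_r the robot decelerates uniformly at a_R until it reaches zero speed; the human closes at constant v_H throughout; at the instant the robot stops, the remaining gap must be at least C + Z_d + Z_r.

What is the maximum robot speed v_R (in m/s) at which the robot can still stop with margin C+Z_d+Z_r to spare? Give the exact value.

v_R_max = 8/5 m/s = 1.6000 m/s

quadratic (1/8)·v² + (9/20)·v + (-26/25) = 0
  disc = (9/20)² − 4·(1/8)·(-26/25) = 289/400 ; √disc = 17/20
  v_R = (−(9/20) + 17/20) / (2·(1/8)) = 8/5 m/s
check:
braking lasts T_s = (8/5)/4 = 0.4000 s
robot covers v_R·T_r = 1.6000·0.1500 = 0.2400 m before braking
braking distance = 1.6000²/(2·4.0000) = 0.3200 m
human closes 1.2000·0.5500 = 0.6600 m
C+Z_d+Z_r = 0.2000+0.0800+0.0250 = 0.3050 m
sum ≈ 0.2400+0.3200+0.6600+0.3050 ≈ 1.5250 m = S ✓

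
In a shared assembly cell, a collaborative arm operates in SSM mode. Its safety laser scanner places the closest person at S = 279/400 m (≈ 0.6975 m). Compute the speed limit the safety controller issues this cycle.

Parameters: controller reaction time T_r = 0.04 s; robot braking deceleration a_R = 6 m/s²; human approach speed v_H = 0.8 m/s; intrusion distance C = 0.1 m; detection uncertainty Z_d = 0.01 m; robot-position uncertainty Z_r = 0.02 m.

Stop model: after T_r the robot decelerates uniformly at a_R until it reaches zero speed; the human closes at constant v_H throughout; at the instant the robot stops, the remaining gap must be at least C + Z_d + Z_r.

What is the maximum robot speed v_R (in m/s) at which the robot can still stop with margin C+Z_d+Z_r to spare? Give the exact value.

v_R_max = 17/10 m/s = 1.7000 m/s

at the boundary: (1/12)·v² + (13/75)·v + (-1071/2000) = 0
  disc = (13/75)² − 4·(1/12)·(-1071/2000) = 18769/90000 ; √disc = 137/300
  v_R = (−(13/75) + 137/300) / (2·(1/12)) = 17/10 m/s
check:
T_s = v_R/a_R = (17/10)/6 = 0.2833 s
robot in T_r: 1.7000·0.0400 = 0.0680 m
braking distance = 1.7000²/(2·6.0000) = 0.2408 m
human over T_r+T_s: 0.8000·(0.0400+0.2833) = 0.2587 m
margins: 0.1000+0.0100+0.0200 = 0.1300 m
sum ≈ 0.0680+0.2408+0.2587+0.1300 ≈ 0.6975 m = S ✓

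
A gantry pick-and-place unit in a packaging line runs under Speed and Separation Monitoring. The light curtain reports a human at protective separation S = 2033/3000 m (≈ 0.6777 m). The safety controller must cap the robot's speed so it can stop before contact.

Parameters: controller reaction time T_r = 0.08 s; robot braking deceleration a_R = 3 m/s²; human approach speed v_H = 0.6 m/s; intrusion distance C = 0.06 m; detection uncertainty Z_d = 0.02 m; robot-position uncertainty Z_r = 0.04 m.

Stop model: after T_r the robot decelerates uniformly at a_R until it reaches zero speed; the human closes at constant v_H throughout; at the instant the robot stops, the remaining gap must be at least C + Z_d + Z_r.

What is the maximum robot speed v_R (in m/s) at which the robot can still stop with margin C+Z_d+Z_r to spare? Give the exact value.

v_R_max = 11/10 m/s = 1.1000 m/s

collect terms ⇒ (1/6)·v_R² + (7/25)·v_R + (-1529/3000) = 0
  disc = (7/25)² − 4·(1/6)·(-1529/3000) = 9409/22500 ; √disc = 97/150
  v_R = (−(7/25) + 97/150) / (2·(1/6)) = 11/10 m/s
check:
stop time T_s = (11/10)/3 = 0.3667 s
reaction-phase robot travel = 1.1000·0.0800 = 0.0880 m
robot covers 1.1000·0.3667 − ½·3.0000·0.3667² = 0.2017 m while stopping
human closes 0.6000·0.4467 = 0.2680 m
residual clearance needed = 0.0600+0.0200+0.0400 = 0.1200 m
sum ≈ 0.0880+0.2017+0.2680+0.1200 ≈ 0.6777 m = S ✓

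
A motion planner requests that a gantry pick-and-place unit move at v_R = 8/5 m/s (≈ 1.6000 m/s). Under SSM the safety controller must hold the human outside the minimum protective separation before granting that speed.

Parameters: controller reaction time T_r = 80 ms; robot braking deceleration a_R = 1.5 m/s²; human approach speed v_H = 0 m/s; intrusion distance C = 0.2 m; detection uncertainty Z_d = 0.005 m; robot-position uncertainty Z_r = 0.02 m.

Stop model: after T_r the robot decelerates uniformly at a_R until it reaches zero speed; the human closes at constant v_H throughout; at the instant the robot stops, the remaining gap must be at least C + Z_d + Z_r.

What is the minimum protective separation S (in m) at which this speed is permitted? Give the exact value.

S_min = 3619/3000 m = 1.2063 m

stop time T_s = (8/5)/(3/2) = 1.0667 s
reaction-phase robot travel = 1.6000·0.0800 = 0.1280 m
robot covers 1.6000·1.0667 − ½·1.5000·1.0667² = 0.8533 m while stopping
human closes 0.0000·1.1467 = 0.0000 m
C+Z_d+Z_r = 0.2000+0.0050+0.0200 = 0.2250 m
S_min ≈ 0.1280+0.8533+0.0000+0.2250  ⇒  S_min = 3619/3000 m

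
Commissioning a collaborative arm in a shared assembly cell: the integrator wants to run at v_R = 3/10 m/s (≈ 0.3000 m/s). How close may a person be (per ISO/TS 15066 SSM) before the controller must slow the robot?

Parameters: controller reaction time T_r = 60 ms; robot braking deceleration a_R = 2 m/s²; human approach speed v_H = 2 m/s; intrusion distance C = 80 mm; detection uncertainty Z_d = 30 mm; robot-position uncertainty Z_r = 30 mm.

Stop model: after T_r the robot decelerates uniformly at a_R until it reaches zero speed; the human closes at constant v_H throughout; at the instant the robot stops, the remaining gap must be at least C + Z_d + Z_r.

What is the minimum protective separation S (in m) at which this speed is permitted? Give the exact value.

braking lasts T_s = (3/10)/2 = 0.1500 s
robot covers v_R·T_r = 0.3000·0.0600 = 0.0180 m before braking
robot covers 0.3000·0.1500 − ½·2.0000·0.1500² = 0.0225 m while stopping
person approaches 2.0000·(0.0600+0.1500) = 0.4200 m
margins: 0.0800+0.0300+0.0300 = 0.1400 m
S_min ≈ 0.0180+0.0225+0.4200+0.1400  ⇒  S_min = 1201/2000 m

S_min = 1201/2000 m = 0.6005 m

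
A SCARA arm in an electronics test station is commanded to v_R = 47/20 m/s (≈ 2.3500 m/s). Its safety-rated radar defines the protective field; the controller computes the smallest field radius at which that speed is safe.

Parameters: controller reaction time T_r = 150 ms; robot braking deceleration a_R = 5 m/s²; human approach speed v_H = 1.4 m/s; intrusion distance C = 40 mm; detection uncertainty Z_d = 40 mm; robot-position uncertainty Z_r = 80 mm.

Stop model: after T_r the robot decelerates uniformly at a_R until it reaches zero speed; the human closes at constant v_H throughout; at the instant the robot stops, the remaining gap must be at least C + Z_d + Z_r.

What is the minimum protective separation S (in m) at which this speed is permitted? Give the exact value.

T_s = v_R/a_R = (47/20)/5 = 0.4700 s
reaction-phase robot travel = 2.3500·0.1500 = 0.3525 m
braking distance = 2.3500²/(2·5.0000) = 0.5523 m
human over T_r+T_s: 1.4000·(0.1500+0.4700) = 0.8680 m
C+Z_d+Z_r = 0.0400+0.0400+0.0800 = 0.1600 m
S_min ≈ 0.3525+0.5523+0.8680+0.1600  ⇒  S_min = 7731/4000 m

S_min = 7731/4000 m = 1.9327 m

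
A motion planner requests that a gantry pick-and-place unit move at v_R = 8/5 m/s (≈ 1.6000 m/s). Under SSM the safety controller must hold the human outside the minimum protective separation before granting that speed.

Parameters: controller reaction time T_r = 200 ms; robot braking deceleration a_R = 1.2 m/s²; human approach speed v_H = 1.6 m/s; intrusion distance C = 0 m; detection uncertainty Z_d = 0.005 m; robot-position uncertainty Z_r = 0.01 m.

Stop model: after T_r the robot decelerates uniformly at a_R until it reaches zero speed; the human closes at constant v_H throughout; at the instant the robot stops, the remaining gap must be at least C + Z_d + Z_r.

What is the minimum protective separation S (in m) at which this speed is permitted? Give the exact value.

S_min = 771/200 m = 3.8550 m

T_s = v_R/a_R = (8/5)/(6/5) = 1.3333 s
reaction-phase robot travel = 1.6000·0.2000 = 0.3200 m
braking distance = 1.6000²/(2·1.2000) = 1.0667 m
human closes 1.6000·1.5333 = 2.4533 m
margins: 0.0000+0.0050+0.0100 = 0.0150 m
S_min ≈ 0.3200+1.0667+2.4533+0.0150  ⇒  S_min = 771/200 m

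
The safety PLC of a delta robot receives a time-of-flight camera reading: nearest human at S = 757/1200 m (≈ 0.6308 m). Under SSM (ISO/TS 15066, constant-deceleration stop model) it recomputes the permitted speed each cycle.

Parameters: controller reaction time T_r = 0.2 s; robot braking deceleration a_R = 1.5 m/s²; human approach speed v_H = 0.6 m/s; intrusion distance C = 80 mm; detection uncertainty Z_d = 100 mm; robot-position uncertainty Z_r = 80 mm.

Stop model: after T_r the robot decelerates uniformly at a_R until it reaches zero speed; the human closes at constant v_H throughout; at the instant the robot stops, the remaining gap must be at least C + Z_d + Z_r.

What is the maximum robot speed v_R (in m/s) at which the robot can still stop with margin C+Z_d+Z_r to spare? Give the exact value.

v_R_max = 7/20 m/s = 0.3500 m/s

quadratic (1/3)·v² + (3/5)·v + (-301/1200) = 0
  disc = (3/5)² − 4·(1/3)·(-301/1200) = 25/36 ; √disc = 5/6
  v_R = (−(3/5) + 5/6) / (2·(1/3)) = 7/20 m/s
check:
stop time T_s = (7/20)/(3/2) = 0.2333 s
robot covers v_R·T_r = 0.3500·0.2000 = 0.0700 m before braking
braking distance = 0.3500²/(2·1.5000) = 0.0408 m
human over T_r+T_s: 0.6000·(0.2000+0.2333) = 0.2600 m
C+Z_d+Z_r = 0.0800+0.1000+0.0800 = 0.2600 m
sum ≈ 0.0700+0.0408+0.2600+0.2600 ≈ 0.6308 m = S ✓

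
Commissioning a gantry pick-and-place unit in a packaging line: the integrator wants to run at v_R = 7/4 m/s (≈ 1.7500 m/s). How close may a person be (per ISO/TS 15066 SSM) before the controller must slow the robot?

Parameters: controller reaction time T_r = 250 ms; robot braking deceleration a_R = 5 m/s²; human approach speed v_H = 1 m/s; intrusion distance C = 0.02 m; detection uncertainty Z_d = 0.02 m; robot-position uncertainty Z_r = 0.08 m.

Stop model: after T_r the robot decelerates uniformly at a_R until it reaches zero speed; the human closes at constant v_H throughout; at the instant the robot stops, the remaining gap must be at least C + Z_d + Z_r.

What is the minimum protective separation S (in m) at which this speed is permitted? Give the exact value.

braking lasts T_s = (7/4)/5 = 0.3500 s
robot covers v_R·T_r = 1.7500·0.2500 = 0.4375 m before braking
braking distance = 1.7500²/(2·5.0000) = 0.3063 m
person approaches 1.0000·(0.2500+0.3500) = 0.6000 m
residual clearance needed = 0.0200+0.0200+0.0800 = 0.1200 m
S_min ≈ 0.4375+0.3063+0.6000+0.1200  ⇒  S_min = 1171/800 m

S_min = 1171/800 m = 1.4638 m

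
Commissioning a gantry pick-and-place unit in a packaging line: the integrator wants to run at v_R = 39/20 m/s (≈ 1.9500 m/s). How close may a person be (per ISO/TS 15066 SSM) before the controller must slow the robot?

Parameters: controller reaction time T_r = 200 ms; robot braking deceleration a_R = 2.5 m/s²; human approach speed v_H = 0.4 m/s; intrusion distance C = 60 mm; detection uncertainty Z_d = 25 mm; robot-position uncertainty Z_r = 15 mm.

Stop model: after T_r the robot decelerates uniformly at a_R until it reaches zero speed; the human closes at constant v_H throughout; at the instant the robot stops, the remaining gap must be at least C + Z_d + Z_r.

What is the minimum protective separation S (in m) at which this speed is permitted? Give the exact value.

S_min = 657/400 m = 1.6425 m

T_s = v_R/a_R = (39/20)/(5/2) = 0.7800 s
robot in T_r: 1.9500·0.2000 = 0.3900 m
braking distance = 1.9500²/(2·2.5000) = 0.7605 m
human closes 0.4000·0.9800 = 0.3920 m
margins: 0.0600+0.0250+0.0150 = 0.1000 m
S_min ≈ 0.3900+0.7605+0.3920+0.1000  ⇒  S_min = 657/400 m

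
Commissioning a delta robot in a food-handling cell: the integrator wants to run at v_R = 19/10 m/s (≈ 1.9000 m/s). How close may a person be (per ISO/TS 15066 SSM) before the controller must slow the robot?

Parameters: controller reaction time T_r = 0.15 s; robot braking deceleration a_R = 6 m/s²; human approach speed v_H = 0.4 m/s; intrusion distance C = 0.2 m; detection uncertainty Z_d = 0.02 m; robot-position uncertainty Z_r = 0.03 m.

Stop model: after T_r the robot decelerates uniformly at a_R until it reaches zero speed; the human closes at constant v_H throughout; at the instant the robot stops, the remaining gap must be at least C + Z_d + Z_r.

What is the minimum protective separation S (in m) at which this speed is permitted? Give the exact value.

braking lasts T_s = (19/10)/6 = 0.3167 s
robot in T_r: 1.9000·0.1500 = 0.2850 m
braking distance = 1.9000²/(2·6.0000) = 0.3008 m
person approaches 0.4000·(0.1500+0.3167) = 0.1867 m
margins: 0.2000+0.0200+0.0300 = 0.2500 m
S_min ≈ 0.2850+0.3008+0.1867+0.2500  ⇒  S_min = 409/400 m

S_min = 409/400 m = 1.0225 m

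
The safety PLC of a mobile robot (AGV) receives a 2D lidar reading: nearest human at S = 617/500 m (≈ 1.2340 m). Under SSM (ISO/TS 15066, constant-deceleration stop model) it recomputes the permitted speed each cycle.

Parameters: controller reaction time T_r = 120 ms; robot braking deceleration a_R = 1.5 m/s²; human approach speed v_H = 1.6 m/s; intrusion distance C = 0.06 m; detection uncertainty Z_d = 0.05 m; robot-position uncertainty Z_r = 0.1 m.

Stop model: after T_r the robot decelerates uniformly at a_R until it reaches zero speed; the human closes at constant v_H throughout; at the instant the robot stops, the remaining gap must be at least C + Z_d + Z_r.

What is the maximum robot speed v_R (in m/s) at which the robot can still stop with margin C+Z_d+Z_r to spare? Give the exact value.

quadratic (1/3)·v² + (89/75)·v + (-104/125) = 0
  disc = (89/75)² − 4·(1/3)·(-104/125) = 14161/5625 ; √disc = 119/75
  v_R = (−(89/75) + 119/75) / (2·(1/3)) = 3/5 m/s
check:
braking lasts T_s = (3/5)/(3/2) = 0.4000 s
robot covers v_R·T_r = 0.6000·0.1200 = 0.0720 m before braking
robot under decel: 0.6000²/(2·1.5000) = 0.1200 m
person approaches 1.6000·(0.1200+0.4000) = 0.8320 m
residual clearance needed = 0.0600+0.0500+0.1000 = 0.2100 m
sum ≈ 0.0720+0.1200+0.8320+0.2100 ≈ 1.2340 m = S ✓

v_R_max = 3/5 m/s = 0.6000 m/s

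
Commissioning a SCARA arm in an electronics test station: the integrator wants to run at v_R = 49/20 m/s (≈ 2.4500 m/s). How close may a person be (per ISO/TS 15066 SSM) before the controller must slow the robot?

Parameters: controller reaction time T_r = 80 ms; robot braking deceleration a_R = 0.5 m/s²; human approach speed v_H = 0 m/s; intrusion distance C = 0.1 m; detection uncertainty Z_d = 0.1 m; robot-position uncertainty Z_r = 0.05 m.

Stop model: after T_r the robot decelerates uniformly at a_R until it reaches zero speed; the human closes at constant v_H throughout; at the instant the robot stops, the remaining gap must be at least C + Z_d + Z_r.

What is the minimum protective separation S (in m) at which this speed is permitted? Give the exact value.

S_min = 12897/2000 m = 6.4485 m

braking lasts T_s = (49/20)/(1/2) = 4.9000 s
robot in T_r: 2.4500·0.0800 = 0.1960 m
robot under decel: 2.4500²/(2·0.5000) = 6.0025 m
human closes 0.0000·4.9800 = 0.0000 m
margins: 0.1000+0.1000+0.0500 = 0.2500 m
S_min ≈ 0.1960+6.0025+0.0000+0.2500  ⇒  S_min = 12897/2000 m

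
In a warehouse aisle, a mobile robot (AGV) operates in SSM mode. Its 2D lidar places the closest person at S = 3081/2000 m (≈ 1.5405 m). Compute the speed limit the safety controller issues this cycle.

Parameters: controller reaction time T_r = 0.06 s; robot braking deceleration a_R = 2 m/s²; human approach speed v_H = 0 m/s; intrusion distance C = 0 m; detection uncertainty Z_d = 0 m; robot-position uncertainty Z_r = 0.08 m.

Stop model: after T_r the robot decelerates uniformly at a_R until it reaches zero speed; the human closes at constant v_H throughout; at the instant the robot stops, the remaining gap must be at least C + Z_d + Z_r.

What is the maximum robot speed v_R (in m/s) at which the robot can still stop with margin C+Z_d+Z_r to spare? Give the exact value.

v_R_max = 23/10 m/s = 2.3000 m/s

at the boundary: (1/4)·v² + (3/50)·v + (-2921/2000) = 0
  disc = (3/50)² − 4·(1/4)·(-2921/2000) = 14641/10000 ; √disc = 121/100
  v_R = (−(3/50) + 121/100) / (2·(1/4)) = 23/10 m/s
check:
stop time T_s = (23/10)/2 = 1.1500 s
robot in T_r: 2.3000·0.0600 = 0.1380 m
robot under decel: 2.3000²/(2·2.0000) = 1.3225 m
human closes 0.0000·1.2100 = 0.0000 m
margins: 0.0000+0.0000+0.0800 = 0.0800 m
sum ≈ 0.1380+1.3225+0.0000+0.0800 ≈ 1.5405 m = S ✓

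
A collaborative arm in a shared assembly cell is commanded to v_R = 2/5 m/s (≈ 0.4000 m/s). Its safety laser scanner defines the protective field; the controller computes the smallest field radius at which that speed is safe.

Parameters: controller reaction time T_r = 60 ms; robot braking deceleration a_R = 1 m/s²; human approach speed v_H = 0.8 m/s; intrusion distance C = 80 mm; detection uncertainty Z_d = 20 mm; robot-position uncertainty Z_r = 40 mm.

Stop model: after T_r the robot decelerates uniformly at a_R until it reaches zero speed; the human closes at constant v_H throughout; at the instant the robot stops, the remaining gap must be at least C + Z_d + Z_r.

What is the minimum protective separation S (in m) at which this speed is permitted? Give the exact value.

S_min = 153/250 m = 0.6120 m

braking lasts T_s = (2/5)/1 = 0.4000 s
reaction-phase robot travel = 0.4000·0.0600 = 0.0240 m
robot covers 0.4000·0.4000 − ½·1.0000·0.4000² = 0.0800 m while stopping
human over T_r+T_s: 0.8000·(0.0600+0.4000) = 0.3680 m
C+Z_d+Z_r = 0.0800+0.0200+0.0400 = 0.1400 m
S_min ≈ 0.0240+0.0800+0.3680+0.1400  ⇒  S_min = 153/250 m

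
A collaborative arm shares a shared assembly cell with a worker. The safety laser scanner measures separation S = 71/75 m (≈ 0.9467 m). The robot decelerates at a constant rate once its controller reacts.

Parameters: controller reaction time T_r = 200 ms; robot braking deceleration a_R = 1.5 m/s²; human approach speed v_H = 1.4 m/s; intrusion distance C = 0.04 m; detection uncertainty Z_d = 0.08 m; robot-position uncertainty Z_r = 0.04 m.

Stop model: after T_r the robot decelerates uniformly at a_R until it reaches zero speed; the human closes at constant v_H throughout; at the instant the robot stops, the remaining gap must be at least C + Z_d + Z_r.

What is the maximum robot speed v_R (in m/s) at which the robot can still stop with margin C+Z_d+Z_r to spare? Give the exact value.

v_R_max = 2/5 m/s = 0.4000 m/s

quadratic (1/3)·v² + (17/15)·v + (-38/75) = 0
  disc = (17/15)² − 4·(1/3)·(-38/75) = 49/25 ; √disc = 7/5
  v_R = (−(17/15) + 7/5) / (2·(1/3)) = 2/5 m/s
check:
T_s = v_R/a_R = (2/5)/(3/2) = 0.2667 s
reaction-phase robot travel = 0.4000·0.2000 = 0.0800 m
robot under decel: 0.4000²/(2·1.5000) = 0.0533 m
person approaches 1.4000·(0.2000+0.2667) = 0.6533 m
margins: 0.0400+0.0800+0.0400 = 0.1600 m
sum ≈ 0.0800+0.0533+0.6533+0.1600 ≈ 0.9467 m = S ✓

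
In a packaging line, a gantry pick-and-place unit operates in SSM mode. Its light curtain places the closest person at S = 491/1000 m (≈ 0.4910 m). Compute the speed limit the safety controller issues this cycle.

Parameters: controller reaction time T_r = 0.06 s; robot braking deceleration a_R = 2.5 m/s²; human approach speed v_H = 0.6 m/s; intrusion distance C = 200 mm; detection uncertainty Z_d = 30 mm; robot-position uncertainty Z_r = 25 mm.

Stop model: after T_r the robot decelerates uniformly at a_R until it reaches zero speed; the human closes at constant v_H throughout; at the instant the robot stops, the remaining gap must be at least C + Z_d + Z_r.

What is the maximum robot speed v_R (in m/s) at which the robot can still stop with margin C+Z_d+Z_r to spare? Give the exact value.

v_R_max = 1/2 m/s = 0.5000 m/s

collect terms ⇒ (1/5)·v_R² + (3/10)·v_R + (-1/5) = 0
  disc = (3/10)² − 4·(1/5)·(-1/5) = 1/4 ; √disc = 1/2
  v_R = (−(3/10) + 1/2) / (2·(1/5)) = 1/2 m/s
check:
braking lasts T_s = (1/2)/(5/2) = 0.2000 s
robot in T_r: 0.5000·0.0600 = 0.0300 m
robot under decel: 0.5000²/(2·2.5000) = 0.0500 m
person approaches 0.6000·(0.0600+0.2000) = 0.1560 m
C+Z_d+Z_r = 0.2000+0.0300+0.0250 = 0.2550 m
sum ≈ 0.0300+0.0500+0.1560+0.2550 ≈ 0.4910 m = S ✓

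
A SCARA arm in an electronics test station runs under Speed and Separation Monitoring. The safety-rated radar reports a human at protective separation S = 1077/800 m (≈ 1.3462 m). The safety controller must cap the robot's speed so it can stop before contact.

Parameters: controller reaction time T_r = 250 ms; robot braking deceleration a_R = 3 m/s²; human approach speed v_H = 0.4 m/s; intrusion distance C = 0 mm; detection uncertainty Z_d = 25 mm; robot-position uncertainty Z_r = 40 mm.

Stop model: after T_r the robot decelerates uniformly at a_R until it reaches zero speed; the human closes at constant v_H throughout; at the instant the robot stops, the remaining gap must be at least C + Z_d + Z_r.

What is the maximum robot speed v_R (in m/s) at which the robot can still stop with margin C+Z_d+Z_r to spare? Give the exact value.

quadratic (1/6)·v² + (23/60)·v + (-189/160) = 0
  disc = (23/60)² − 4·(1/6)·(-189/160) = 841/900 ; √disc = 29/30
  v_R = (−(23/60) + 29/30) / (2·(1/6)) = 7/4 m/s
check:
stop time T_s = (7/4)/3 = 0.5833 s
robot in T_r: 1.7500·0.2500 = 0.4375 m
robot covers 1.7500·0.5833 − ½·3.0000·0.5833² = 0.5104 m while stopping
human closes 0.4000·0.8333 = 0.3333 m
residual clearance needed = 0.0000+0.0250+0.0400 = 0.0650 m
sum ≈ 0.4375+0.5104+0.3333+0.0650 ≈ 1.3462 m = S ✓

v_R_max = 7/4 m/s = 1.7500 m/s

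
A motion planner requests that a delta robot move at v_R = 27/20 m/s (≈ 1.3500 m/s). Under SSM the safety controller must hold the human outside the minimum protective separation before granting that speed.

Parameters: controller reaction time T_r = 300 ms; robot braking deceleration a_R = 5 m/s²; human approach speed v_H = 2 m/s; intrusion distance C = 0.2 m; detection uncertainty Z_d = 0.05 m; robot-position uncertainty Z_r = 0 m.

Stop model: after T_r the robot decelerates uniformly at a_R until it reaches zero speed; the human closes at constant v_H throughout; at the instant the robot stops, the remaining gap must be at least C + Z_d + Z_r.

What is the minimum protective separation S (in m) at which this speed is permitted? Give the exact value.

S_min = 7909/4000 m = 1.9772 m

stop time T_s = (27/20)/5 = 0.2700 s
robot covers v_R·T_r = 1.3500·0.3000 = 0.4050 m before braking
robot under decel: 1.3500²/(2·5.0000) = 0.1822 m
person approaches 2.0000·(0.3000+0.2700) = 1.1400 m
C+Z_d+Z_r = 0.2000+0.0500+0.0000 = 0.2500 m
S_min ≈ 0.4050+0.1822+1.1400+0.2500  ⇒  S_min = 7909/4000 m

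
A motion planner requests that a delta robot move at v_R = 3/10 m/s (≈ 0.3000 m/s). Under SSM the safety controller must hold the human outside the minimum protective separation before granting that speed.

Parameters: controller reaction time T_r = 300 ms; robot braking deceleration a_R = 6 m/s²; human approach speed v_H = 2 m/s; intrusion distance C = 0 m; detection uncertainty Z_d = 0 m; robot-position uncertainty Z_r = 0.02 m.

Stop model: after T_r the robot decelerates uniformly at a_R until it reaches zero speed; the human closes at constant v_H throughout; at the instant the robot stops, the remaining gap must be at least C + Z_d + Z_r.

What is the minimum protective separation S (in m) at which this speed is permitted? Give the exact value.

S_min = 327/400 m = 0.8175 m

braking lasts T_s = (3/10)/6 = 0.0500 s
robot in T_r: 0.3000·0.3000 = 0.0900 m
robot covers 0.3000·0.0500 − ½·6.0000·0.0500² = 0.0075 m while stopping
human over T_r+T_s: 2.0000·(0.3000+0.0500) = 0.7000 m
residual clearance needed = 0.0000+0.0000+0.0200 = 0.0200 m
S_min ≈ 0.0900+0.0075+0.7000+0.0200  ⇒  S_min = 327/400 m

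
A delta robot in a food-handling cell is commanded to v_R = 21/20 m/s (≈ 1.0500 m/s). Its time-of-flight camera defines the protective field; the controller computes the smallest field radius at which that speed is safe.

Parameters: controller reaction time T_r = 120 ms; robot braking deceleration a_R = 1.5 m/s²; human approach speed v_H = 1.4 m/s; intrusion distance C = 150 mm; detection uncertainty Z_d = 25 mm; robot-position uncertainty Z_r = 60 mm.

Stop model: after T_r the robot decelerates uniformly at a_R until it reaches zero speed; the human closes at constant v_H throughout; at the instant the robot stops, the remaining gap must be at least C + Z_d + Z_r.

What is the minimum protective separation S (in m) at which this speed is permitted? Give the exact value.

T_s = v_R/a_R = (21/20)/(3/2) = 0.7000 s
robot in T_r: 1.0500·0.1200 = 0.1260 m
braking distance = 1.0500²/(2·1.5000) = 0.3675 m
person approaches 1.4000·(0.1200+0.7000) = 1.1480 m
margins: 0.1500+0.0250+0.0600 = 0.2350 m
S_min ≈ 0.1260+0.3675+1.1480+0.2350  ⇒  S_min = 3753/2000 m

S_min = 3753/2000 m = 1.8765 m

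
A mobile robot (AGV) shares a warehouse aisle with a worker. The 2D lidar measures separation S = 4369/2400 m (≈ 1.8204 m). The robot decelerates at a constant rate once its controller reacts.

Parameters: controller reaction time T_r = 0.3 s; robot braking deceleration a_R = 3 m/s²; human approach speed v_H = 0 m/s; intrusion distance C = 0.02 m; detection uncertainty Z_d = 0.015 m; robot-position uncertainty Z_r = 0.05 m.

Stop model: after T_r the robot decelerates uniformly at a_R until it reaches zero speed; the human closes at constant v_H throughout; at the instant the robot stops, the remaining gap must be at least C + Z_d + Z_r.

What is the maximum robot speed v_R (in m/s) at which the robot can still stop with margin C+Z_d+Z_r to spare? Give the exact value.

quadratic (1/6)·v² + (3/10)·v + (-833/480) = 0
  disc = (3/10)² − 4·(1/6)·(-833/480) = 4489/3600 ; √disc = 67/60
  v_R = (−(3/10) + 67/60) / (2·(1/6)) = 49/20 m/s
check:
braking lasts T_s = (49/20)/3 = 0.8167 s
robot in T_r: 2.4500·0.3000 = 0.7350 m
robot covers 2.4500·0.8167 − ½·3.0000·0.8167² = 1.0004 m while stopping
person approaches 0.0000·(0.3000+0.8167) = 0.0000 m
C+Z_d+Z_r = 0.0200+0.0150+0.0500 = 0.0850 m
sum ≈ 0.7350+1.0004+0.0000+0.0850 ≈ 1.8204 m = S ✓

v_R_max = 49/20 m/s = 2.4500 m/s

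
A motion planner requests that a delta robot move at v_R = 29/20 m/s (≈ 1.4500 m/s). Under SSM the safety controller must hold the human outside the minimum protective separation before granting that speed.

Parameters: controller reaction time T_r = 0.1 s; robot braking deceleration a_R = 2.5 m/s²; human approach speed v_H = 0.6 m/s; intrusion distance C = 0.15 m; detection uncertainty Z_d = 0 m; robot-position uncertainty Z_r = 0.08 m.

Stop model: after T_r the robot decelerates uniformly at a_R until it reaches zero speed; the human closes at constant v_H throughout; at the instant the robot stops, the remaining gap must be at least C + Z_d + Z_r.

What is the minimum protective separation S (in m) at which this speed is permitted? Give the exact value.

stop time T_s = (29/20)/(5/2) = 0.5800 s
reaction-phase robot travel = 1.4500·0.1000 = 0.1450 m
robot covers 1.4500·0.5800 − ½·2.5000·0.5800² = 0.4205 m while stopping
human over T_r+T_s: 0.6000·(0.1000+0.5800) = 0.4080 m
margins: 0.1500+0.0000+0.0800 = 0.2300 m
S_min ≈ 0.1450+0.4205+0.4080+0.2300  ⇒  S_min = 2407/2000 m

S_min = 2407/2000 m = 1.2035 m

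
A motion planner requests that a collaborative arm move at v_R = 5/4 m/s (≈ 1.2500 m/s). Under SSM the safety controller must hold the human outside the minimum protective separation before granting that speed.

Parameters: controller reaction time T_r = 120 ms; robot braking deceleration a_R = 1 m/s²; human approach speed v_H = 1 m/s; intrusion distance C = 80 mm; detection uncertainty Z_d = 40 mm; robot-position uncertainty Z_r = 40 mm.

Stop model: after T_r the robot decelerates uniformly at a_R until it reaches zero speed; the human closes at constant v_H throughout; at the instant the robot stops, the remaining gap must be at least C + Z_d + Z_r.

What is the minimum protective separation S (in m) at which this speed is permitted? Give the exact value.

S_min = 1969/800 m = 2.4613 m

stop time T_s = (5/4)/1 = 1.2500 s
robot covers v_R·T_r = 1.2500·0.1200 = 0.1500 m before braking
robot covers 1.2500·1.2500 − ½·1.0000·1.2500² = 0.7812 m while stopping
human closes 1.0000·1.3700 = 1.3700 m
C+Z_d+Z_r = 0.0800+0.0400+0.0400 = 0.1600 m
S_min ≈ 0.1500+0.7812+1.3700+0.1600  ⇒  S_min = 1969/800 m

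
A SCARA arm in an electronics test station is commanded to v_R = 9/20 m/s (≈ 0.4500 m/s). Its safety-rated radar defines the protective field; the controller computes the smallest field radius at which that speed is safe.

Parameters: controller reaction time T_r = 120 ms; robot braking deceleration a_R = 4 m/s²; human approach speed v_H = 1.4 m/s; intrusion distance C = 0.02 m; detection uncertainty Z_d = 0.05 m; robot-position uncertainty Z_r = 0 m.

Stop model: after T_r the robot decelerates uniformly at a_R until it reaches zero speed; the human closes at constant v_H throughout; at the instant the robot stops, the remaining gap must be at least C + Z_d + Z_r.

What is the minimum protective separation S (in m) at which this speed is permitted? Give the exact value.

S_min = 7597/16000 m = 0.4748 m

T_s = v_R/a_R = (9/20)/4 = 0.1125 s
robot in T_r: 0.4500·0.1200 = 0.0540 m
robot covers 0.4500·0.1125 − ½·4.0000·0.1125² = 0.0253 m while stopping
human over T_r+T_s: 1.4000·(0.1200+0.1125) = 0.3255 m
C+Z_d+Z_r = 0.0200+0.0500+0.0000 = 0.0700 m
S_min ≈ 0.0540+0.0253+0.3255+0.0700  ⇒  S_min = 7597/16000 m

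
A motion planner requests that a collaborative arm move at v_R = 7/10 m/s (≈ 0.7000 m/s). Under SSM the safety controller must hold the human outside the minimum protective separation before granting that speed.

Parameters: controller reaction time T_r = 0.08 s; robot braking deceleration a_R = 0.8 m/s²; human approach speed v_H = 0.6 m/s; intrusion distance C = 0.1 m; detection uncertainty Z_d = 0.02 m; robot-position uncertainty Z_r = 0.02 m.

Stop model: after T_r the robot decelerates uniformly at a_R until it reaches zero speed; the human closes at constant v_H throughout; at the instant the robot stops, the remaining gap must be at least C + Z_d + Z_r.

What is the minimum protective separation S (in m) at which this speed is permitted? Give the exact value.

S_min = 4301/4000 m = 1.0753 m

braking lasts T_s = (7/10)/(4/5) = 0.8750 s
robot covers v_R·T_r = 0.7000·0.0800 = 0.0560 m before braking
robot under decel: 0.7000²/(2·0.8000) = 0.3063 m
human closes 0.6000·0.9550 = 0.5730 m
residual clearance needed = 0.1000+0.0200+0.0200 = 0.1400 m
S_min ≈ 0.0560+0.3063+0.5730+0.1400  ⇒  S_min = 4301/4000 m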